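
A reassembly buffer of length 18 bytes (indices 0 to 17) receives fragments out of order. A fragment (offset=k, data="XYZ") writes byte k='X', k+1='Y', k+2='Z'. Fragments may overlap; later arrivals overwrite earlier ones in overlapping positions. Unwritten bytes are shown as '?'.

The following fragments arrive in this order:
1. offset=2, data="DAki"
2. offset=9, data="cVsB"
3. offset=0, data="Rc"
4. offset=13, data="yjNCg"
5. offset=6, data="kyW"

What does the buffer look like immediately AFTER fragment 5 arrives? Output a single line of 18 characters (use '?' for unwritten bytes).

Fragment 1: offset=2 data="DAki" -> buffer=??DAki????????????
Fragment 2: offset=9 data="cVsB" -> buffer=??DAki???cVsB?????
Fragment 3: offset=0 data="Rc" -> buffer=RcDAki???cVsB?????
Fragment 4: offset=13 data="yjNCg" -> buffer=RcDAki???cVsByjNCg
Fragment 5: offset=6 data="kyW" -> buffer=RcDAkikyWcVsByjNCg

Answer: RcDAkikyWcVsByjNCg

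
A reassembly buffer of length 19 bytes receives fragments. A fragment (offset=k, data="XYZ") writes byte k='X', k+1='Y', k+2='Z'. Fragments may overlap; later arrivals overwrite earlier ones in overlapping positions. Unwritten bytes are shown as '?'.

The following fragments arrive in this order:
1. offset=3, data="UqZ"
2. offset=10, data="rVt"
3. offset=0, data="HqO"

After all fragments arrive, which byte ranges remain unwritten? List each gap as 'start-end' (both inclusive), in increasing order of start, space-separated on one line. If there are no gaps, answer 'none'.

Fragment 1: offset=3 len=3
Fragment 2: offset=10 len=3
Fragment 3: offset=0 len=3
Gaps: 6-9 13-18

Answer: 6-9 13-18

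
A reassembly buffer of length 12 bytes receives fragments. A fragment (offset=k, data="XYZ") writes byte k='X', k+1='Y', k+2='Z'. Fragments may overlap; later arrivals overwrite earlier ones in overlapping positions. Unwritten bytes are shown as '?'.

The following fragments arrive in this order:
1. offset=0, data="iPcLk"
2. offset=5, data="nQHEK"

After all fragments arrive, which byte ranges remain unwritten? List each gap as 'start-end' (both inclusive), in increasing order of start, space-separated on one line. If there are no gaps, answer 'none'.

Fragment 1: offset=0 len=5
Fragment 2: offset=5 len=5
Gaps: 10-11

Answer: 10-11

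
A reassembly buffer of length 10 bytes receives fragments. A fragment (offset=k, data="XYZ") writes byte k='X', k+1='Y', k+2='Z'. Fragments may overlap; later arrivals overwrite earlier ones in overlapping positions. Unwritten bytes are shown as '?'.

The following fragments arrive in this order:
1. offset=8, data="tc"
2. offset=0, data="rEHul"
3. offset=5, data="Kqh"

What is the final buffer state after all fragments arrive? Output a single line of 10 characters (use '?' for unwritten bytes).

Fragment 1: offset=8 data="tc" -> buffer=????????tc
Fragment 2: offset=0 data="rEHul" -> buffer=rEHul???tc
Fragment 3: offset=5 data="Kqh" -> buffer=rEHulKqhtc

Answer: rEHulKqhtc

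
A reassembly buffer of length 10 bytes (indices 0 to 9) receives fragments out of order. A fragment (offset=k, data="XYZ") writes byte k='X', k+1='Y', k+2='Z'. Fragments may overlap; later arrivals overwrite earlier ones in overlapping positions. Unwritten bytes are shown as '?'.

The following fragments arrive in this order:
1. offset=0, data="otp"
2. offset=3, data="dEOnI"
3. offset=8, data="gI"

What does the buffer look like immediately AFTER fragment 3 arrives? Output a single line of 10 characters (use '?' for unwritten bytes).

Answer: otpdEOnIgI

Derivation:
Fragment 1: offset=0 data="otp" -> buffer=otp???????
Fragment 2: offset=3 data="dEOnI" -> buffer=otpdEOnI??
Fragment 3: offset=8 data="gI" -> buffer=otpdEOnIgI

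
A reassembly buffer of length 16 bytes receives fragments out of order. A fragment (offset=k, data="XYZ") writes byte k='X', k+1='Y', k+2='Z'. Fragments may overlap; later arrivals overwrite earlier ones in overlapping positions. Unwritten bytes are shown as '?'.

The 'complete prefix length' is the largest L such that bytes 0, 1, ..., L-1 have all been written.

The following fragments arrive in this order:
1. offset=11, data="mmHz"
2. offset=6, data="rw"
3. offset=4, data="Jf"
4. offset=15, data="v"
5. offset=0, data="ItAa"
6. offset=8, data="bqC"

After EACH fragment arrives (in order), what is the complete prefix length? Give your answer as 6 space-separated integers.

Fragment 1: offset=11 data="mmHz" -> buffer=???????????mmHz? -> prefix_len=0
Fragment 2: offset=6 data="rw" -> buffer=??????rw???mmHz? -> prefix_len=0
Fragment 3: offset=4 data="Jf" -> buffer=????Jfrw???mmHz? -> prefix_len=0
Fragment 4: offset=15 data="v" -> buffer=????Jfrw???mmHzv -> prefix_len=0
Fragment 5: offset=0 data="ItAa" -> buffer=ItAaJfrw???mmHzv -> prefix_len=8
Fragment 6: offset=8 data="bqC" -> buffer=ItAaJfrwbqCmmHzv -> prefix_len=16

Answer: 0 0 0 0 8 16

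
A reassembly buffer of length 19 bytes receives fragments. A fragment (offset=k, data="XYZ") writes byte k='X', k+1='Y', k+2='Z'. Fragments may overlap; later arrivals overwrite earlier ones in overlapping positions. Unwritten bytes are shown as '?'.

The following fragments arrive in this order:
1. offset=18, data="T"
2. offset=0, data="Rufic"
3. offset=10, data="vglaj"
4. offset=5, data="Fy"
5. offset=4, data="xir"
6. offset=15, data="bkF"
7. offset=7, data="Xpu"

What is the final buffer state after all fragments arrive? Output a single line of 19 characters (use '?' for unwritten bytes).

Answer: RufixirXpuvglajbkFT

Derivation:
Fragment 1: offset=18 data="T" -> buffer=??????????????????T
Fragment 2: offset=0 data="Rufic" -> buffer=Rufic?????????????T
Fragment 3: offset=10 data="vglaj" -> buffer=Rufic?????vglaj???T
Fragment 4: offset=5 data="Fy" -> buffer=RuficFy???vglaj???T
Fragment 5: offset=4 data="xir" -> buffer=Rufixir???vglaj???T
Fragment 6: offset=15 data="bkF" -> buffer=Rufixir???vglajbkFT
Fragment 7: offset=7 data="Xpu" -> buffer=RufixirXpuvglajbkFT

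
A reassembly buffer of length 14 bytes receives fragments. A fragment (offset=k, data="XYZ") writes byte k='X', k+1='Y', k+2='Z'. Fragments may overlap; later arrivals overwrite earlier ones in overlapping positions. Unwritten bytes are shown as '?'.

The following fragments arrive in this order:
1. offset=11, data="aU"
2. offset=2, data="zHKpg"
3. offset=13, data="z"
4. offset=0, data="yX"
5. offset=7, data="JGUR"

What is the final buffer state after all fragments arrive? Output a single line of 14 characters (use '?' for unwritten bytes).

Fragment 1: offset=11 data="aU" -> buffer=???????????aU?
Fragment 2: offset=2 data="zHKpg" -> buffer=??zHKpg????aU?
Fragment 3: offset=13 data="z" -> buffer=??zHKpg????aUz
Fragment 4: offset=0 data="yX" -> buffer=yXzHKpg????aUz
Fragment 5: offset=7 data="JGUR" -> buffer=yXzHKpgJGURaUz

Answer: yXzHKpgJGURaUz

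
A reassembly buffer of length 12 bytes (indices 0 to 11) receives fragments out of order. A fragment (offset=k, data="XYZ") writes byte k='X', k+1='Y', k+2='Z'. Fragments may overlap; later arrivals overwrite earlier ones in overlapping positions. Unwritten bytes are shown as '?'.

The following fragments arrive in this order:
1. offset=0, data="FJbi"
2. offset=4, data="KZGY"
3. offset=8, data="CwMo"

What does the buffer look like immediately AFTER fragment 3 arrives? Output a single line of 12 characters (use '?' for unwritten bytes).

Answer: FJbiKZGYCwMo

Derivation:
Fragment 1: offset=0 data="FJbi" -> buffer=FJbi????????
Fragment 2: offset=4 data="KZGY" -> buffer=FJbiKZGY????
Fragment 3: offset=8 data="CwMo" -> buffer=FJbiKZGYCwMo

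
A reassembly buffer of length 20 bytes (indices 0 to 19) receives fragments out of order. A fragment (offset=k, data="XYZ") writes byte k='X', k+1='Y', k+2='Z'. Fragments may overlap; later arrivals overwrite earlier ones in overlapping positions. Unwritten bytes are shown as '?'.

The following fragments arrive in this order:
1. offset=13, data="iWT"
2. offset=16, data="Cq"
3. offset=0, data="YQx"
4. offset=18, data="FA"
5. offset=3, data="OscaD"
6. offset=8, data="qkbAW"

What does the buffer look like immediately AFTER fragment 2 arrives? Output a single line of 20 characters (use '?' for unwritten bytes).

Answer: ?????????????iWTCq??

Derivation:
Fragment 1: offset=13 data="iWT" -> buffer=?????????????iWT????
Fragment 2: offset=16 data="Cq" -> buffer=?????????????iWTCq??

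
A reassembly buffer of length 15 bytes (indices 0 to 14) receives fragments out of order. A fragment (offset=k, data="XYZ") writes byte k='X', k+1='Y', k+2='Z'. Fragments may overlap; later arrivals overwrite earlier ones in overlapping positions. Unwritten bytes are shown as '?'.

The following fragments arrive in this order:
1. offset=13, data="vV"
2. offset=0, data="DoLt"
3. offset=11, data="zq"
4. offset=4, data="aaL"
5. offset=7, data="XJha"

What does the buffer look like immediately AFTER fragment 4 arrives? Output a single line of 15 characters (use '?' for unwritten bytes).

Answer: DoLtaaL????zqvV

Derivation:
Fragment 1: offset=13 data="vV" -> buffer=?????????????vV
Fragment 2: offset=0 data="DoLt" -> buffer=DoLt?????????vV
Fragment 3: offset=11 data="zq" -> buffer=DoLt???????zqvV
Fragment 4: offset=4 data="aaL" -> buffer=DoLtaaL????zqvV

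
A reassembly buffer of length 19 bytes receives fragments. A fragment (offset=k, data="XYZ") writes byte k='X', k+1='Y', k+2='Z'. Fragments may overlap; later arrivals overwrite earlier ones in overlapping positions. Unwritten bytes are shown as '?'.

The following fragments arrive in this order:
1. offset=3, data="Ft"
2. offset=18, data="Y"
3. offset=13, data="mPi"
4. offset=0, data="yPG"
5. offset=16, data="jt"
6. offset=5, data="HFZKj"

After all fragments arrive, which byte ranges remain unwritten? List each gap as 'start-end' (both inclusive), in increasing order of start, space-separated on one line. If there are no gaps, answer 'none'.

Fragment 1: offset=3 len=2
Fragment 2: offset=18 len=1
Fragment 3: offset=13 len=3
Fragment 4: offset=0 len=3
Fragment 5: offset=16 len=2
Fragment 6: offset=5 len=5
Gaps: 10-12

Answer: 10-12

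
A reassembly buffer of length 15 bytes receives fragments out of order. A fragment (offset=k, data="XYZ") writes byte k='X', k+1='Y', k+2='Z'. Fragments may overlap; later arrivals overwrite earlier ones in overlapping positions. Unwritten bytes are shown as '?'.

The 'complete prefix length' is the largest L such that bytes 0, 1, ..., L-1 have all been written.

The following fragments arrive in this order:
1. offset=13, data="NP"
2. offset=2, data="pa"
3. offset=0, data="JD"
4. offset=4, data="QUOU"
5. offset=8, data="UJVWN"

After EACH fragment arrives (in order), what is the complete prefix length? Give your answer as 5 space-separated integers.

Answer: 0 0 4 8 15

Derivation:
Fragment 1: offset=13 data="NP" -> buffer=?????????????NP -> prefix_len=0
Fragment 2: offset=2 data="pa" -> buffer=??pa?????????NP -> prefix_len=0
Fragment 3: offset=0 data="JD" -> buffer=JDpa?????????NP -> prefix_len=4
Fragment 4: offset=4 data="QUOU" -> buffer=JDpaQUOU?????NP -> prefix_len=8
Fragment 5: offset=8 data="UJVWN" -> buffer=JDpaQUOUUJVWNNP -> prefix_len=15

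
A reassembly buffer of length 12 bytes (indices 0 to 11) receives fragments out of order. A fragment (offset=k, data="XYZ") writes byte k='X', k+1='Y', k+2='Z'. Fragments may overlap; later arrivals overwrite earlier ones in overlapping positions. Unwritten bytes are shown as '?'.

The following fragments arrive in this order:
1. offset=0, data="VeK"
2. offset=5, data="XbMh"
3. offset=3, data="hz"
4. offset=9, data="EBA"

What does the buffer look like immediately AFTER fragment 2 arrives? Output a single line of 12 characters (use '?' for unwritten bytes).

Answer: VeK??XbMh???

Derivation:
Fragment 1: offset=0 data="VeK" -> buffer=VeK?????????
Fragment 2: offset=5 data="XbMh" -> buffer=VeK??XbMh???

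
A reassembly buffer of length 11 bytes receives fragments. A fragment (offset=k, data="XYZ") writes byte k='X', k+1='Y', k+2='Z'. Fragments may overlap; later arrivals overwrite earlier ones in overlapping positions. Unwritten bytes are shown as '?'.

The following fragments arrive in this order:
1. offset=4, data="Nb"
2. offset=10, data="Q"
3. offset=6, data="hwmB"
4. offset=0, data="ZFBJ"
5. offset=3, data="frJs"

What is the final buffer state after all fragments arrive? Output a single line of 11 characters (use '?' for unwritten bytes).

Fragment 1: offset=4 data="Nb" -> buffer=????Nb?????
Fragment 2: offset=10 data="Q" -> buffer=????Nb????Q
Fragment 3: offset=6 data="hwmB" -> buffer=????NbhwmBQ
Fragment 4: offset=0 data="ZFBJ" -> buffer=ZFBJNbhwmBQ
Fragment 5: offset=3 data="frJs" -> buffer=ZFBfrJswmBQ

Answer: ZFBfrJswmBQ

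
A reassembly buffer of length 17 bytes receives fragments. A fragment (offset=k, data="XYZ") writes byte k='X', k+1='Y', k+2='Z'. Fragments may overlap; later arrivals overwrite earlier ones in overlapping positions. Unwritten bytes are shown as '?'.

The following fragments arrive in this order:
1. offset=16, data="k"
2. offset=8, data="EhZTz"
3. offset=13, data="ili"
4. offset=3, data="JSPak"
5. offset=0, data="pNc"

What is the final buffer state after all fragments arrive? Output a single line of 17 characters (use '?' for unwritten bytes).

Fragment 1: offset=16 data="k" -> buffer=????????????????k
Fragment 2: offset=8 data="EhZTz" -> buffer=????????EhZTz???k
Fragment 3: offset=13 data="ili" -> buffer=????????EhZTzilik
Fragment 4: offset=3 data="JSPak" -> buffer=???JSPakEhZTzilik
Fragment 5: offset=0 data="pNc" -> buffer=pNcJSPakEhZTzilik

Answer: pNcJSPakEhZTzilik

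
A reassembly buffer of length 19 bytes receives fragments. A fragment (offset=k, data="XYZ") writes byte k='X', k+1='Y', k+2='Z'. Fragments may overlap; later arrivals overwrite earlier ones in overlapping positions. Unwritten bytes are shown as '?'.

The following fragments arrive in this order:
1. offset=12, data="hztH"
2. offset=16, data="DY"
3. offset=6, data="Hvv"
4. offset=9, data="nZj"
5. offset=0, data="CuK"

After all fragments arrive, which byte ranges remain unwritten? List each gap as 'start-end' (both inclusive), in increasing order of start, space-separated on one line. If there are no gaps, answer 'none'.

Fragment 1: offset=12 len=4
Fragment 2: offset=16 len=2
Fragment 3: offset=6 len=3
Fragment 4: offset=9 len=3
Fragment 5: offset=0 len=3
Gaps: 3-5 18-18

Answer: 3-5 18-18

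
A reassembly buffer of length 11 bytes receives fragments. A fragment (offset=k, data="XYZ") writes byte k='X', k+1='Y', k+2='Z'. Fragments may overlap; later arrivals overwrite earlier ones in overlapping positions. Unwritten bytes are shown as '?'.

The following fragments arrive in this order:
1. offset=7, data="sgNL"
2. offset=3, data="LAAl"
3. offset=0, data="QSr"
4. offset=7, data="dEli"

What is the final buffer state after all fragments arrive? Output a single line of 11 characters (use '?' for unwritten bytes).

Fragment 1: offset=7 data="sgNL" -> buffer=???????sgNL
Fragment 2: offset=3 data="LAAl" -> buffer=???LAAlsgNL
Fragment 3: offset=0 data="QSr" -> buffer=QSrLAAlsgNL
Fragment 4: offset=7 data="dEli" -> buffer=QSrLAAldEli

Answer: QSrLAAldEli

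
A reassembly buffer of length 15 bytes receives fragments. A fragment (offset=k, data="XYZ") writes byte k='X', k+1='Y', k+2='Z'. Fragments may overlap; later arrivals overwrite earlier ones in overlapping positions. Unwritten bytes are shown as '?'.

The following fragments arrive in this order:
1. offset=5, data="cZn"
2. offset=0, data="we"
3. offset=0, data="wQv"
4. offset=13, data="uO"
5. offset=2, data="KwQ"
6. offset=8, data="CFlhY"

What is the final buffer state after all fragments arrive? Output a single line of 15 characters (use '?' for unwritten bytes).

Fragment 1: offset=5 data="cZn" -> buffer=?????cZn???????
Fragment 2: offset=0 data="we" -> buffer=we???cZn???????
Fragment 3: offset=0 data="wQv" -> buffer=wQv??cZn???????
Fragment 4: offset=13 data="uO" -> buffer=wQv??cZn?????uO
Fragment 5: offset=2 data="KwQ" -> buffer=wQKwQcZn?????uO
Fragment 6: offset=8 data="CFlhY" -> buffer=wQKwQcZnCFlhYuO

Answer: wQKwQcZnCFlhYuO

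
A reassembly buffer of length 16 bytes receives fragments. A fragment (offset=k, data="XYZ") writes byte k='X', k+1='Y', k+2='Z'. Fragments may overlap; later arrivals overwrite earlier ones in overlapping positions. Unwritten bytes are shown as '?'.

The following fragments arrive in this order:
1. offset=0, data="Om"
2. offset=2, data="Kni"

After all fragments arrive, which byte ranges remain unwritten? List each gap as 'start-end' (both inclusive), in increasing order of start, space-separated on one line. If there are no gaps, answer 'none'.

Answer: 5-15

Derivation:
Fragment 1: offset=0 len=2
Fragment 2: offset=2 len=3
Gaps: 5-15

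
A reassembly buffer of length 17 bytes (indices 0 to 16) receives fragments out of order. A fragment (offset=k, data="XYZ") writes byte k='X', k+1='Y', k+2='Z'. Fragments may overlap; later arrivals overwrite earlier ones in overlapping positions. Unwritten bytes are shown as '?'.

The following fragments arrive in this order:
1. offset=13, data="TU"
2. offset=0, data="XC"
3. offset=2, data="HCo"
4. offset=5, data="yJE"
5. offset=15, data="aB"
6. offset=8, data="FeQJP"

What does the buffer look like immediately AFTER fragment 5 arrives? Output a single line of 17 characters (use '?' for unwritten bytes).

Answer: XCHCoyJE?????TUaB

Derivation:
Fragment 1: offset=13 data="TU" -> buffer=?????????????TU??
Fragment 2: offset=0 data="XC" -> buffer=XC???????????TU??
Fragment 3: offset=2 data="HCo" -> buffer=XCHCo????????TU??
Fragment 4: offset=5 data="yJE" -> buffer=XCHCoyJE?????TU??
Fragment 5: offset=15 data="aB" -> buffer=XCHCoyJE?????TUaB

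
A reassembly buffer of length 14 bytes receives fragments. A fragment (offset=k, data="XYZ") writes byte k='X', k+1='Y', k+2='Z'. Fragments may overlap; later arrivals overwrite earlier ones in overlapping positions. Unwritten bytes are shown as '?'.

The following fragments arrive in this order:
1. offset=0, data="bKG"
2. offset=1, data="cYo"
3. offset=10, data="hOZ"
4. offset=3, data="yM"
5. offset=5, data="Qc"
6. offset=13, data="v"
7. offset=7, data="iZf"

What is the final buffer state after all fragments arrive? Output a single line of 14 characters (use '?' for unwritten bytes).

Answer: bcYyMQciZfhOZv

Derivation:
Fragment 1: offset=0 data="bKG" -> buffer=bKG???????????
Fragment 2: offset=1 data="cYo" -> buffer=bcYo??????????
Fragment 3: offset=10 data="hOZ" -> buffer=bcYo??????hOZ?
Fragment 4: offset=3 data="yM" -> buffer=bcYyM?????hOZ?
Fragment 5: offset=5 data="Qc" -> buffer=bcYyMQc???hOZ?
Fragment 6: offset=13 data="v" -> buffer=bcYyMQc???hOZv
Fragment 7: offset=7 data="iZf" -> buffer=bcYyMQciZfhOZv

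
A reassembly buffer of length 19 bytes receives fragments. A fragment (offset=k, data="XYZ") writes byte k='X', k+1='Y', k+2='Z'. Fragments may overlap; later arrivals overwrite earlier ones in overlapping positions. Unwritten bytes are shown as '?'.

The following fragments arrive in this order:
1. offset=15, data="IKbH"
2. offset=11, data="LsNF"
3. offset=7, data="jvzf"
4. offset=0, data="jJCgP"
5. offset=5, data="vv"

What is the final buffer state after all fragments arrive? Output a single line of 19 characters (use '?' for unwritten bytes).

Answer: jJCgPvvjvzfLsNFIKbH

Derivation:
Fragment 1: offset=15 data="IKbH" -> buffer=???????????????IKbH
Fragment 2: offset=11 data="LsNF" -> buffer=???????????LsNFIKbH
Fragment 3: offset=7 data="jvzf" -> buffer=???????jvzfLsNFIKbH
Fragment 4: offset=0 data="jJCgP" -> buffer=jJCgP??jvzfLsNFIKbH
Fragment 5: offset=5 data="vv" -> buffer=jJCgPvvjvzfLsNFIKbH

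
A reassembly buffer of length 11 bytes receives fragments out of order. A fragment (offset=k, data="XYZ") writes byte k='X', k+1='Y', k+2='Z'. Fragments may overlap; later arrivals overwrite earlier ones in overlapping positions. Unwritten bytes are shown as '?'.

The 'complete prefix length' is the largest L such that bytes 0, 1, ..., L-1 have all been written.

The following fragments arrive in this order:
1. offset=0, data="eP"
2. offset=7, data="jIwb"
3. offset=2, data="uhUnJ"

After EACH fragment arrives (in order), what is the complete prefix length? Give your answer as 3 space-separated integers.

Fragment 1: offset=0 data="eP" -> buffer=eP????????? -> prefix_len=2
Fragment 2: offset=7 data="jIwb" -> buffer=eP?????jIwb -> prefix_len=2
Fragment 3: offset=2 data="uhUnJ" -> buffer=ePuhUnJjIwb -> prefix_len=11

Answer: 2 2 11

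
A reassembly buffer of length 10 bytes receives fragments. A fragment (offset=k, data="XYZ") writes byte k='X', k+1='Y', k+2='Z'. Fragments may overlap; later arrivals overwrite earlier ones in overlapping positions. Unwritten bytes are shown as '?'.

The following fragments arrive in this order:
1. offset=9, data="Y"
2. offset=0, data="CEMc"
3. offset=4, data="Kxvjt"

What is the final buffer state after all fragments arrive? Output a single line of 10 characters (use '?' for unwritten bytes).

Fragment 1: offset=9 data="Y" -> buffer=?????????Y
Fragment 2: offset=0 data="CEMc" -> buffer=CEMc?????Y
Fragment 3: offset=4 data="Kxvjt" -> buffer=CEMcKxvjtY

Answer: CEMcKxvjtY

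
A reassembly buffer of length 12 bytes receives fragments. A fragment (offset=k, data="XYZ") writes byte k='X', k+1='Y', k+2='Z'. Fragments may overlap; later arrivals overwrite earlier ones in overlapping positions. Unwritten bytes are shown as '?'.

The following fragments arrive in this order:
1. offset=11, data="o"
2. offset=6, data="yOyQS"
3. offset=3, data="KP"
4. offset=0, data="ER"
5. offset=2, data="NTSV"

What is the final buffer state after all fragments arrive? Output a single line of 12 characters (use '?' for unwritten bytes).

Fragment 1: offset=11 data="o" -> buffer=???????????o
Fragment 2: offset=6 data="yOyQS" -> buffer=??????yOyQSo
Fragment 3: offset=3 data="KP" -> buffer=???KP?yOyQSo
Fragment 4: offset=0 data="ER" -> buffer=ER?KP?yOyQSo
Fragment 5: offset=2 data="NTSV" -> buffer=ERNTSVyOyQSo

Answer: ERNTSVyOyQSo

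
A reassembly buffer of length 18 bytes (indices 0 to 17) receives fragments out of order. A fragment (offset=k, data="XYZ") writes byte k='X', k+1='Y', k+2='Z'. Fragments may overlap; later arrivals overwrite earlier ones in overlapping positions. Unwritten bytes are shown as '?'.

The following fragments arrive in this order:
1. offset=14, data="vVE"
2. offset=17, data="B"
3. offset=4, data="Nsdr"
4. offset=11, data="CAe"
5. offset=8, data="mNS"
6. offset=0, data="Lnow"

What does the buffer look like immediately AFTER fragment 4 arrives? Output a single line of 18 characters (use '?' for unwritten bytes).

Answer: ????Nsdr???CAevVEB

Derivation:
Fragment 1: offset=14 data="vVE" -> buffer=??????????????vVE?
Fragment 2: offset=17 data="B" -> buffer=??????????????vVEB
Fragment 3: offset=4 data="Nsdr" -> buffer=????Nsdr??????vVEB
Fragment 4: offset=11 data="CAe" -> buffer=????Nsdr???CAevVEB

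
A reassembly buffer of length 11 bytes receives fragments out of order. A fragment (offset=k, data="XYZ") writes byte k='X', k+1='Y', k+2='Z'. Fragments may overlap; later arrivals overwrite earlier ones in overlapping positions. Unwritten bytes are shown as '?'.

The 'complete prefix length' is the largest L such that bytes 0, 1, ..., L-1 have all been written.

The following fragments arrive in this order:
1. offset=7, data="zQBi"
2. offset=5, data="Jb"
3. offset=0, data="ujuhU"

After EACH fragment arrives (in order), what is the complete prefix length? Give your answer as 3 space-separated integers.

Fragment 1: offset=7 data="zQBi" -> buffer=???????zQBi -> prefix_len=0
Fragment 2: offset=5 data="Jb" -> buffer=?????JbzQBi -> prefix_len=0
Fragment 3: offset=0 data="ujuhU" -> buffer=ujuhUJbzQBi -> prefix_len=11

Answer: 0 0 11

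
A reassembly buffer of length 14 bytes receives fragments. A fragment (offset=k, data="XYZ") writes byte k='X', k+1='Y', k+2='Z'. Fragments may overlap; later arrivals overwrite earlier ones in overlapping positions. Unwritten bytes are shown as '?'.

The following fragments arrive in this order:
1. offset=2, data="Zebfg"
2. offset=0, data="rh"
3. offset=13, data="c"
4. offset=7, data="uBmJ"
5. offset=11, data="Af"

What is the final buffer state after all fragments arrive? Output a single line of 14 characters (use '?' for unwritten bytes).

Fragment 1: offset=2 data="Zebfg" -> buffer=??Zebfg???????
Fragment 2: offset=0 data="rh" -> buffer=rhZebfg???????
Fragment 3: offset=13 data="c" -> buffer=rhZebfg??????c
Fragment 4: offset=7 data="uBmJ" -> buffer=rhZebfguBmJ??c
Fragment 5: offset=11 data="Af" -> buffer=rhZebfguBmJAfc

Answer: rhZebfguBmJAfc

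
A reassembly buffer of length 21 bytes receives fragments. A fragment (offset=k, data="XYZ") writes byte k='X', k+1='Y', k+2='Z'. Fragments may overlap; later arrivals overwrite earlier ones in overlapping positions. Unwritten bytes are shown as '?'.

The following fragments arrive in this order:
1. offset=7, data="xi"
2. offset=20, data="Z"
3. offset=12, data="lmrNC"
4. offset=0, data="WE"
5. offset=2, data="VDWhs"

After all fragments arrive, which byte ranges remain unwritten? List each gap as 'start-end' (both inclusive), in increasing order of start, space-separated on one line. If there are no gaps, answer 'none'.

Fragment 1: offset=7 len=2
Fragment 2: offset=20 len=1
Fragment 3: offset=12 len=5
Fragment 4: offset=0 len=2
Fragment 5: offset=2 len=5
Gaps: 9-11 17-19

Answer: 9-11 17-19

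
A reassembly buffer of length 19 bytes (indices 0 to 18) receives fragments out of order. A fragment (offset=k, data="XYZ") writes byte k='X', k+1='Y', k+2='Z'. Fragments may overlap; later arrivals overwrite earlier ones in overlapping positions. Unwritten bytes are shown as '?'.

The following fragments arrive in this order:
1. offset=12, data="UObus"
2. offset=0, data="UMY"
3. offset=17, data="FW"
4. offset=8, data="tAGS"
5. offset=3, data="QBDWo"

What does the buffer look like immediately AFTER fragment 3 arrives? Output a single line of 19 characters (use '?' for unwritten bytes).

Fragment 1: offset=12 data="UObus" -> buffer=????????????UObus??
Fragment 2: offset=0 data="UMY" -> buffer=UMY?????????UObus??
Fragment 3: offset=17 data="FW" -> buffer=UMY?????????UObusFW

Answer: UMY?????????UObusFW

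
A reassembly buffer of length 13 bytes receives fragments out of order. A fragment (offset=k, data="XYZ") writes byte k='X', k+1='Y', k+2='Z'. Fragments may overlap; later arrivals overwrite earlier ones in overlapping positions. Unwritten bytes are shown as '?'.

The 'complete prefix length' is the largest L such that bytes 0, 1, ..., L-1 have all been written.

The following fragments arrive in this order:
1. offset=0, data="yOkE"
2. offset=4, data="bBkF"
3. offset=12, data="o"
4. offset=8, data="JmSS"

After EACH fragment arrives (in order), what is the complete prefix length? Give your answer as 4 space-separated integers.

Answer: 4 8 8 13

Derivation:
Fragment 1: offset=0 data="yOkE" -> buffer=yOkE????????? -> prefix_len=4
Fragment 2: offset=4 data="bBkF" -> buffer=yOkEbBkF????? -> prefix_len=8
Fragment 3: offset=12 data="o" -> buffer=yOkEbBkF????o -> prefix_len=8
Fragment 4: offset=8 data="JmSS" -> buffer=yOkEbBkFJmSSo -> prefix_len=13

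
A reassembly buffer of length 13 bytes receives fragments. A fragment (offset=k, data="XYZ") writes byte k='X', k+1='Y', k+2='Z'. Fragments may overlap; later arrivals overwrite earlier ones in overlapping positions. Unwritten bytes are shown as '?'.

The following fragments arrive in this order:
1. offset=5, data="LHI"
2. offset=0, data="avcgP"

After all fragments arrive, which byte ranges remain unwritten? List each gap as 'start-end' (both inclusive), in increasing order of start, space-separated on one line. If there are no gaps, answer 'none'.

Fragment 1: offset=5 len=3
Fragment 2: offset=0 len=5
Gaps: 8-12

Answer: 8-12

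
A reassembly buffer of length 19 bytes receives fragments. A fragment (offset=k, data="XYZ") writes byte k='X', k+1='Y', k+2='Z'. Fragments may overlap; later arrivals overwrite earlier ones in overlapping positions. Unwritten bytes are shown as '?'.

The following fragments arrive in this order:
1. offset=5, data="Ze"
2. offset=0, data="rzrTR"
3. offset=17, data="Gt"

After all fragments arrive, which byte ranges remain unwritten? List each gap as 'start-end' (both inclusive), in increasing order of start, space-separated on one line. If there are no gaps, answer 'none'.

Fragment 1: offset=5 len=2
Fragment 2: offset=0 len=5
Fragment 3: offset=17 len=2
Gaps: 7-16

Answer: 7-16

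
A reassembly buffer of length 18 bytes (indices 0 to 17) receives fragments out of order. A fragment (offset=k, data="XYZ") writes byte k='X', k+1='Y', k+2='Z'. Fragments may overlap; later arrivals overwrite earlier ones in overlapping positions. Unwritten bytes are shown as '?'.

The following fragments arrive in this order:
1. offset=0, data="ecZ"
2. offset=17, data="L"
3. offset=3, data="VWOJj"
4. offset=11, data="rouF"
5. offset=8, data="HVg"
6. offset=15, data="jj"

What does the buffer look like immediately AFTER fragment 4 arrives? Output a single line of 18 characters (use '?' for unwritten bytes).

Fragment 1: offset=0 data="ecZ" -> buffer=ecZ???????????????
Fragment 2: offset=17 data="L" -> buffer=ecZ??????????????L
Fragment 3: offset=3 data="VWOJj" -> buffer=ecZVWOJj?????????L
Fragment 4: offset=11 data="rouF" -> buffer=ecZVWOJj???rouF??L

Answer: ecZVWOJj???rouF??L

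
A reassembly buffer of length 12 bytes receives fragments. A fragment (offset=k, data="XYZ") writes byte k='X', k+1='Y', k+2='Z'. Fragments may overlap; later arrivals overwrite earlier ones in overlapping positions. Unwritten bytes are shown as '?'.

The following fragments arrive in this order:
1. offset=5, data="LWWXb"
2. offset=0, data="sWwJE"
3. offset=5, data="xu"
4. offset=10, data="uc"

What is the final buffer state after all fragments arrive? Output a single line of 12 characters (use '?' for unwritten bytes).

Fragment 1: offset=5 data="LWWXb" -> buffer=?????LWWXb??
Fragment 2: offset=0 data="sWwJE" -> buffer=sWwJELWWXb??
Fragment 3: offset=5 data="xu" -> buffer=sWwJExuWXb??
Fragment 4: offset=10 data="uc" -> buffer=sWwJExuWXbuc

Answer: sWwJExuWXbuc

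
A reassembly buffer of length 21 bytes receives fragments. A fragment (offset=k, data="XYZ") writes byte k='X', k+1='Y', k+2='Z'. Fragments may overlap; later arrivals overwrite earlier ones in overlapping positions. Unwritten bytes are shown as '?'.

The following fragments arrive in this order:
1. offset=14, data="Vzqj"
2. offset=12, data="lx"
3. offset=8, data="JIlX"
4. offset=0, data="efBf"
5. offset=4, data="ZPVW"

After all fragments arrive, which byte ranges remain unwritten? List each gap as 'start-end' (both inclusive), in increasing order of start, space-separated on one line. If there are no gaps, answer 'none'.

Fragment 1: offset=14 len=4
Fragment 2: offset=12 len=2
Fragment 3: offset=8 len=4
Fragment 4: offset=0 len=4
Fragment 5: offset=4 len=4
Gaps: 18-20

Answer: 18-20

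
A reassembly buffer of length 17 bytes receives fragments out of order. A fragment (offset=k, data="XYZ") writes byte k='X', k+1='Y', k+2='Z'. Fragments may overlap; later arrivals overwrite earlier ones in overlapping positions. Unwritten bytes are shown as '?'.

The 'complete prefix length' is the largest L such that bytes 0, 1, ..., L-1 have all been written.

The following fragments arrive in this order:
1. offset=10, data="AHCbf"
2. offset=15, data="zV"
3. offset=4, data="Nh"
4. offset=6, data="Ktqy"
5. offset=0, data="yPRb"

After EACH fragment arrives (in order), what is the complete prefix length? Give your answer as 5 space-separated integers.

Answer: 0 0 0 0 17

Derivation:
Fragment 1: offset=10 data="AHCbf" -> buffer=??????????AHCbf?? -> prefix_len=0
Fragment 2: offset=15 data="zV" -> buffer=??????????AHCbfzV -> prefix_len=0
Fragment 3: offset=4 data="Nh" -> buffer=????Nh????AHCbfzV -> prefix_len=0
Fragment 4: offset=6 data="Ktqy" -> buffer=????NhKtqyAHCbfzV -> prefix_len=0
Fragment 5: offset=0 data="yPRb" -> buffer=yPRbNhKtqyAHCbfzV -> prefix_len=17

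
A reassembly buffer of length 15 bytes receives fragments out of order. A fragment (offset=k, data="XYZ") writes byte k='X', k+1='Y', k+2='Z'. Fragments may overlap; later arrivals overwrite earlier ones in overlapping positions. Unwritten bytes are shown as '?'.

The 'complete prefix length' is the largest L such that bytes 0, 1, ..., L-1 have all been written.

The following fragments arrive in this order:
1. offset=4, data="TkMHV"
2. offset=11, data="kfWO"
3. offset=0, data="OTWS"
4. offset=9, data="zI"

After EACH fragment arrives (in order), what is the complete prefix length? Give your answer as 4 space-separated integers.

Answer: 0 0 9 15

Derivation:
Fragment 1: offset=4 data="TkMHV" -> buffer=????TkMHV?????? -> prefix_len=0
Fragment 2: offset=11 data="kfWO" -> buffer=????TkMHV??kfWO -> prefix_len=0
Fragment 3: offset=0 data="OTWS" -> buffer=OTWSTkMHV??kfWO -> prefix_len=9
Fragment 4: offset=9 data="zI" -> buffer=OTWSTkMHVzIkfWO -> prefix_len=15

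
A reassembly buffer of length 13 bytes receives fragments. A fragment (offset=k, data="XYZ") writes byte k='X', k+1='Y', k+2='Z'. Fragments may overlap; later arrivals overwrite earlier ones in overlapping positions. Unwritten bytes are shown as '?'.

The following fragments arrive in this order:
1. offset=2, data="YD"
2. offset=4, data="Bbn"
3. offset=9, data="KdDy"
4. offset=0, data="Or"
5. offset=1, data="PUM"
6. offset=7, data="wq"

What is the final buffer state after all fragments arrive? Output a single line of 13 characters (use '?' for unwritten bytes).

Fragment 1: offset=2 data="YD" -> buffer=??YD?????????
Fragment 2: offset=4 data="Bbn" -> buffer=??YDBbn??????
Fragment 3: offset=9 data="KdDy" -> buffer=??YDBbn??KdDy
Fragment 4: offset=0 data="Or" -> buffer=OrYDBbn??KdDy
Fragment 5: offset=1 data="PUM" -> buffer=OPUMBbn??KdDy
Fragment 6: offset=7 data="wq" -> buffer=OPUMBbnwqKdDy

Answer: OPUMBbnwqKdDy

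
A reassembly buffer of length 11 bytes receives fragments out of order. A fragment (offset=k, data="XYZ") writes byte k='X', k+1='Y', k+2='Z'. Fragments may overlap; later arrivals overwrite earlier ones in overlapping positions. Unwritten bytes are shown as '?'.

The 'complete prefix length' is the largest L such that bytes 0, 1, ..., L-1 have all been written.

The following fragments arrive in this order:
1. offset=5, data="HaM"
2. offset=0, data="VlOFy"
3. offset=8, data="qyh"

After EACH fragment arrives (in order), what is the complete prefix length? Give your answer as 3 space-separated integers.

Answer: 0 8 11

Derivation:
Fragment 1: offset=5 data="HaM" -> buffer=?????HaM??? -> prefix_len=0
Fragment 2: offset=0 data="VlOFy" -> buffer=VlOFyHaM??? -> prefix_len=8
Fragment 3: offset=8 data="qyh" -> buffer=VlOFyHaMqyh -> prefix_len=11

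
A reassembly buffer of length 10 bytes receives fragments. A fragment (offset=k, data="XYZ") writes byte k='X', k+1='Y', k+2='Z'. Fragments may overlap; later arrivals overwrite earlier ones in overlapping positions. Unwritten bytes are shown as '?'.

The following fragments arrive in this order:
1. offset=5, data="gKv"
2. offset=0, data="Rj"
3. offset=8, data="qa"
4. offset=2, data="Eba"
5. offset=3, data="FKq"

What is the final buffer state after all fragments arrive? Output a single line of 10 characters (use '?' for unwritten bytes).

Fragment 1: offset=5 data="gKv" -> buffer=?????gKv??
Fragment 2: offset=0 data="Rj" -> buffer=Rj???gKv??
Fragment 3: offset=8 data="qa" -> buffer=Rj???gKvqa
Fragment 4: offset=2 data="Eba" -> buffer=RjEbagKvqa
Fragment 5: offset=3 data="FKq" -> buffer=RjEFKqKvqa

Answer: RjEFKqKvqa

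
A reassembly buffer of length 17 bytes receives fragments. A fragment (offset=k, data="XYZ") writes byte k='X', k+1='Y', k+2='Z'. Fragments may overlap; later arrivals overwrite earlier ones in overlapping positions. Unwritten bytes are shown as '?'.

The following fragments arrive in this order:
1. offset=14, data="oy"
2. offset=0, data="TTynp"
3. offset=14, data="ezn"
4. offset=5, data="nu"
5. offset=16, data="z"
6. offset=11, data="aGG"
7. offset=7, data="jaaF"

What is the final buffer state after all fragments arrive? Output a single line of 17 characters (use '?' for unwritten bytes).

Fragment 1: offset=14 data="oy" -> buffer=??????????????oy?
Fragment 2: offset=0 data="TTynp" -> buffer=TTynp?????????oy?
Fragment 3: offset=14 data="ezn" -> buffer=TTynp?????????ezn
Fragment 4: offset=5 data="nu" -> buffer=TTynpnu???????ezn
Fragment 5: offset=16 data="z" -> buffer=TTynpnu???????ezz
Fragment 6: offset=11 data="aGG" -> buffer=TTynpnu????aGGezz
Fragment 7: offset=7 data="jaaF" -> buffer=TTynpnujaaFaGGezz

Answer: TTynpnujaaFaGGezz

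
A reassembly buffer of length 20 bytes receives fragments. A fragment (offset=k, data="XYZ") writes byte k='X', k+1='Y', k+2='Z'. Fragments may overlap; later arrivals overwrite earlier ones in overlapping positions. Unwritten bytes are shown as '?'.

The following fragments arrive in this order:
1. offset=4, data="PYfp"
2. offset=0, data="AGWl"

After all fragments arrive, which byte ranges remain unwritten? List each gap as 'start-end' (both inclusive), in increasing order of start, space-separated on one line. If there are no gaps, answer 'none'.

Fragment 1: offset=4 len=4
Fragment 2: offset=0 len=4
Gaps: 8-19

Answer: 8-19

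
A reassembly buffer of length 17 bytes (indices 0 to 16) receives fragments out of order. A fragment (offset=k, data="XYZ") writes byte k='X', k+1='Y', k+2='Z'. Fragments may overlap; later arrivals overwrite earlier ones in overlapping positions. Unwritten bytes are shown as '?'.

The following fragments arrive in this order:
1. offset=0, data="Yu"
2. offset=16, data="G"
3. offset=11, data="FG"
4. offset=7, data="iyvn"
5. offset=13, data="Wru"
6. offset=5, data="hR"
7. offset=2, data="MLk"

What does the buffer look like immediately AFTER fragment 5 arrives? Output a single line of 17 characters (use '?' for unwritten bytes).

Fragment 1: offset=0 data="Yu" -> buffer=Yu???????????????
Fragment 2: offset=16 data="G" -> buffer=Yu??????????????G
Fragment 3: offset=11 data="FG" -> buffer=Yu?????????FG???G
Fragment 4: offset=7 data="iyvn" -> buffer=Yu?????iyvnFG???G
Fragment 5: offset=13 data="Wru" -> buffer=Yu?????iyvnFGWruG

Answer: Yu?????iyvnFGWruG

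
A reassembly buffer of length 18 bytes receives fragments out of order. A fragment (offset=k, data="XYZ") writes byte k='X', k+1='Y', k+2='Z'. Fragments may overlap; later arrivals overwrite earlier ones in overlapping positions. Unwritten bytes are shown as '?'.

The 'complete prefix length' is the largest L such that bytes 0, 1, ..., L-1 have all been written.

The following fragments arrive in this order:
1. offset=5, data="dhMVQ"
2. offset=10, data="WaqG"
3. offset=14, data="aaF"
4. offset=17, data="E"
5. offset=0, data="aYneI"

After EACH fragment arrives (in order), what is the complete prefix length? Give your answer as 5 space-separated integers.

Answer: 0 0 0 0 18

Derivation:
Fragment 1: offset=5 data="dhMVQ" -> buffer=?????dhMVQ???????? -> prefix_len=0
Fragment 2: offset=10 data="WaqG" -> buffer=?????dhMVQWaqG???? -> prefix_len=0
Fragment 3: offset=14 data="aaF" -> buffer=?????dhMVQWaqGaaF? -> prefix_len=0
Fragment 4: offset=17 data="E" -> buffer=?????dhMVQWaqGaaFE -> prefix_len=0
Fragment 5: offset=0 data="aYneI" -> buffer=aYneIdhMVQWaqGaaFE -> prefix_len=18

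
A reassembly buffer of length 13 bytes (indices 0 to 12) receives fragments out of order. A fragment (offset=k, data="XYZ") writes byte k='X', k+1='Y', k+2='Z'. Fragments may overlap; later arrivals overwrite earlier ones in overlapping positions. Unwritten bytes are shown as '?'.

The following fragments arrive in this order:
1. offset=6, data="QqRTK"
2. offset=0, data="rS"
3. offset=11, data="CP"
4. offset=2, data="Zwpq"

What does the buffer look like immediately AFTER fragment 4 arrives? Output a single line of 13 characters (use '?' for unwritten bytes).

Answer: rSZwpqQqRTKCP

Derivation:
Fragment 1: offset=6 data="QqRTK" -> buffer=??????QqRTK??
Fragment 2: offset=0 data="rS" -> buffer=rS????QqRTK??
Fragment 3: offset=11 data="CP" -> buffer=rS????QqRTKCP
Fragment 4: offset=2 data="Zwpq" -> buffer=rSZwpqQqRTKCP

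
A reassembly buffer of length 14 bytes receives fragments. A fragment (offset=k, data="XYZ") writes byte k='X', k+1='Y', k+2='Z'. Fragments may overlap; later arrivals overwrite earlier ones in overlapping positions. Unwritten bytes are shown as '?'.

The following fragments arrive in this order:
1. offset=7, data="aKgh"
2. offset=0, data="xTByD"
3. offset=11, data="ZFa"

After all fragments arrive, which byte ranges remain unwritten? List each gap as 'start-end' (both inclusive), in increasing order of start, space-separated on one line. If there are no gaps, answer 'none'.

Fragment 1: offset=7 len=4
Fragment 2: offset=0 len=5
Fragment 3: offset=11 len=3
Gaps: 5-6

Answer: 5-6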